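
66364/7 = 9480+4/7 = 9480.57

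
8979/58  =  8979/58 = 154.81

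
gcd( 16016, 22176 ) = 1232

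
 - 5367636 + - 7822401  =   - 13190037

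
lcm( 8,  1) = 8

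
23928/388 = 61 + 65/97 = 61.67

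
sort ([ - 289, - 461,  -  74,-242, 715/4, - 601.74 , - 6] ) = [ - 601.74, - 461, - 289, - 242, - 74, - 6, 715/4] 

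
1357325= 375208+982117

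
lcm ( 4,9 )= 36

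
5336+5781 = 11117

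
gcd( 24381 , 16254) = 8127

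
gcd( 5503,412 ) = 1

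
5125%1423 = 856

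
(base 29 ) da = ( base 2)110000011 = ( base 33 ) bo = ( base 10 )387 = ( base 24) G3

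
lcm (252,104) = 6552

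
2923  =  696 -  - 2227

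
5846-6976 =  - 1130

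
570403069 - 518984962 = 51418107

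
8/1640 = 1/205= 0.00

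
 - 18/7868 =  - 9/3934= - 0.00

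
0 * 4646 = 0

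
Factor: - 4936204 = -2^2*7^1 * 13^1*71^1 * 191^1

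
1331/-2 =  - 1331/2 = - 665.50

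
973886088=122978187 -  -850907901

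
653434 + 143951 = 797385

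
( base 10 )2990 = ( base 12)1892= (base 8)5656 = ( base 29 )3G3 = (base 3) 11002202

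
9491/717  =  13  +  170/717 = 13.24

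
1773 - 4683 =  - 2910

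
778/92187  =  778/92187= 0.01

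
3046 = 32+3014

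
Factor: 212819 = 19^1  *23^1 * 487^1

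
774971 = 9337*83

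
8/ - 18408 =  - 1/2301  =  - 0.00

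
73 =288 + -215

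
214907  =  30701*7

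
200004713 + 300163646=500168359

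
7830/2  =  3915 = 3915.00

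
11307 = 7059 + 4248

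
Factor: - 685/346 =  - 2^( - 1 )* 5^1*137^1*173^( - 1)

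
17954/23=17954/23 = 780.61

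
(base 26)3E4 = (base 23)4C4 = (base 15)A9B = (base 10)2396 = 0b100101011100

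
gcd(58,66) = 2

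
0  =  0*64567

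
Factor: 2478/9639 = 2^1 * 3^( - 3 )*17^( - 1 )*59^1 = 118/459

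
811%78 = 31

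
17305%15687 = 1618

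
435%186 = 63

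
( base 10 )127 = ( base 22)5h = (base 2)1111111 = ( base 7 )241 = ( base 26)4n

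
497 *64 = 31808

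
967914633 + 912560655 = 1880475288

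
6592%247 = 170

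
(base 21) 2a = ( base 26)20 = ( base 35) 1h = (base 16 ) 34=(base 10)52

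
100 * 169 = 16900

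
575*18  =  10350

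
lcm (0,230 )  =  0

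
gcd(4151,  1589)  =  7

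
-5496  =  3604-9100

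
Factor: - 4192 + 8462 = 4270= 2^1*5^1* 7^1*61^1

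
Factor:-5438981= -31^1*47^1*3733^1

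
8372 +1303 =9675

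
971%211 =127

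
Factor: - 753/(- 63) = 3^(-1) *7^ ( -1)*251^1 = 251/21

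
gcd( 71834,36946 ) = 98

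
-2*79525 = - 159050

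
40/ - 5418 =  - 1+2689/2709  =  - 0.01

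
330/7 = 330/7 = 47.14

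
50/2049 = 50/2049 = 0.02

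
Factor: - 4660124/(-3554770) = 2^1 *5^(-1)*7^1*31^ ( - 1)*149^1 * 1117^1*11467^ ( -1) = 2330062/1777385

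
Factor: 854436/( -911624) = -213609/227906 = -2^( - 1)*3^1*7^( - 1)*11^1*73^( - 1 )*223^ ( - 1)*6473^1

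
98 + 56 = 154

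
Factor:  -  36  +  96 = 60 =2^2*3^1* 5^1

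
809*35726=28902334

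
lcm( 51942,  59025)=1298550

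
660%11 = 0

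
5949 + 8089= 14038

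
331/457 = 331/457 = 0.72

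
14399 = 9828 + 4571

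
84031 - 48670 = 35361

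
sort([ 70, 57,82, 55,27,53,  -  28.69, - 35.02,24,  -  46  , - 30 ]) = [ - 46, - 35.02, - 30, - 28.69,24, 27,53, 55,57, 70, 82]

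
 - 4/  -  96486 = 2/48243=0.00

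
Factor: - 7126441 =-7^1*281^1*3623^1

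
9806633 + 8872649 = 18679282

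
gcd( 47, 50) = 1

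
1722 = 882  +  840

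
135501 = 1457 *93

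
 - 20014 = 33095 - 53109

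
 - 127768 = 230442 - 358210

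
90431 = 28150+62281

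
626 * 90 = 56340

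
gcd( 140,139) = 1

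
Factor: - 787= - 787^1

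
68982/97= 68982/97 = 711.15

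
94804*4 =379216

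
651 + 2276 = 2927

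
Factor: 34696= 2^3*4337^1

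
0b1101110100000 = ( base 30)7pm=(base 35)5r2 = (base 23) d8b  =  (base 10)7072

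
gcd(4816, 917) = 7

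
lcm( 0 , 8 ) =0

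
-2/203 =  -1 + 201/203 =- 0.01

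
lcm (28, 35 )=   140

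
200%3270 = 200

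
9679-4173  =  5506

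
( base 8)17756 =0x1fee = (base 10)8174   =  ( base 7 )32555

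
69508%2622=1336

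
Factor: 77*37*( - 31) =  - 7^1 * 11^1*31^1*37^1  =  - 88319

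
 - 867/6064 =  - 1+5197/6064= - 0.14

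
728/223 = 728/223 = 3.26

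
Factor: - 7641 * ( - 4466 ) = 34124706  =  2^1 * 3^3 * 7^1*11^1*29^1*283^1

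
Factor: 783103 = 601^1 * 1303^1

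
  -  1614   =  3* ( - 538 )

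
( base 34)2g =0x54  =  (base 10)84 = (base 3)10010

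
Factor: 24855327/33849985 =3^2*5^(-1 )*7^1*13^ ( - 1)*31^( - 1 )*107^( - 1)*157^(-1)*394529^1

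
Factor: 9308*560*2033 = 10596971840 = 2^6*5^1*7^1*13^1*19^1*107^1*179^1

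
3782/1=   3782 =3782.00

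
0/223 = 0  =  0.00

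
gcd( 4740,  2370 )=2370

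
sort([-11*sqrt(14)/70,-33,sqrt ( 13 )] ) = [ - 33, - 11*sqrt( 14)/70, sqrt(13 )]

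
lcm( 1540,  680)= 52360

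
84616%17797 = 13428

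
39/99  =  13/33 = 0.39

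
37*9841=364117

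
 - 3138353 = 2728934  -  5867287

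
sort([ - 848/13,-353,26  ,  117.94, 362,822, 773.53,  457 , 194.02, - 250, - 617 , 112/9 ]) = [-617, - 353, - 250,-848/13, 112/9,26,117.94, 194.02,362,  457, 773.53, 822]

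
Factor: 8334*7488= 62404992 = 2^7*3^4*13^1*463^1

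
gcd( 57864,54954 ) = 6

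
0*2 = 0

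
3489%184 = 177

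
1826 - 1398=428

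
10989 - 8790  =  2199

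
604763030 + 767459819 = 1372222849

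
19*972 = 18468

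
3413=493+2920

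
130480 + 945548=1076028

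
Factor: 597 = 3^1 *199^1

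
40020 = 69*580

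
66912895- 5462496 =61450399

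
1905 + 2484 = 4389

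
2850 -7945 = - 5095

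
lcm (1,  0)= 0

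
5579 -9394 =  - 3815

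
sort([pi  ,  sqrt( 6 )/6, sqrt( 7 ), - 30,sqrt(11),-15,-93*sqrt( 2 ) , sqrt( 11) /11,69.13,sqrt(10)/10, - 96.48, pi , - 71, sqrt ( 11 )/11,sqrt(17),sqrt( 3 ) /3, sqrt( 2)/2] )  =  [ - 93*sqrt( 2), - 96.48, - 71, - 30, - 15,sqrt (11 )/11,sqrt ( 11)/11,sqrt(10)/10,sqrt(6) /6, sqrt(3) /3,sqrt(2 )/2 , sqrt( 7),pi , pi,sqrt( 11),sqrt(17),69.13]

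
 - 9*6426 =  -  57834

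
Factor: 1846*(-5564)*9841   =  -2^3 * 13^3* 71^1*107^1*757^1 = -101078328104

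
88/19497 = 88/19497 =0.00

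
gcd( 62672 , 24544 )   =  16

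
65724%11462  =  8414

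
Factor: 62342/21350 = 5^( - 2)*73^1  =  73/25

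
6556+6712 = 13268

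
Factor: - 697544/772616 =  - 13^( - 1) * 19^( - 1 ) * 223^1 = - 223/247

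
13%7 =6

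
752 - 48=704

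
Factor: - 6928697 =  - 349^1*19853^1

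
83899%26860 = 3319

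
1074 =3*358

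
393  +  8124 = 8517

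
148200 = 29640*5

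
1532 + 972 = 2504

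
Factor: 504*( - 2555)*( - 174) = 2^4*3^3*5^1*7^2 * 29^1*73^1 = 224063280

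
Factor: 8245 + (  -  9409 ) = -2^2*3^1*97^1 = -  1164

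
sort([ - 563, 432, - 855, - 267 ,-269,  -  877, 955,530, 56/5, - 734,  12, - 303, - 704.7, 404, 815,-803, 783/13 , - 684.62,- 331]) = [-877,-855 ,-803,-734, - 704.7,  -  684.62, - 563, - 331, - 303, - 269 , - 267 , 56/5 , 12, 783/13 , 404,432, 530,  815,955] 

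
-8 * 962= - 7696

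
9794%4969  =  4825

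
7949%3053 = 1843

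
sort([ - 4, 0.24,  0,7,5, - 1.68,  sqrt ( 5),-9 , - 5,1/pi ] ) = [ - 9, - 5, - 4 , - 1.68,0, 0.24, 1/pi  ,  sqrt(5 ), 5,7]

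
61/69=61/69 = 0.88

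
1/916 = 1/916 = 0.00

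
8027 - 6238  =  1789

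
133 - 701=  -  568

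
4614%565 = 94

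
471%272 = 199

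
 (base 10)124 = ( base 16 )7C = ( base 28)4c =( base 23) 59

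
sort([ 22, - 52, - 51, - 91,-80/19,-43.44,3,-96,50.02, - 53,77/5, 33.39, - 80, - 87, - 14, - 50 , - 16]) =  [ - 96, - 91,- 87,-80,-53,  -  52, - 51, - 50,-43.44, - 16, - 14,-80/19,3,77/5, 22,33.39,50.02]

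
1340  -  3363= - 2023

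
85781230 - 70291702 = 15489528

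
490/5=98 = 98.00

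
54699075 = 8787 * 6225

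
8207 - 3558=4649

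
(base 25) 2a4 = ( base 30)1k4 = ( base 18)4ba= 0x5e0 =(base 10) 1504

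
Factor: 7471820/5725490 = 747182/572549 = 2^1*79^1*4729^1*572549^( - 1 ) 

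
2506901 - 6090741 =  - 3583840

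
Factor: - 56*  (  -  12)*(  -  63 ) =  - 42336 = -2^5*3^3*7^2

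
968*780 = 755040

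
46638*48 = 2238624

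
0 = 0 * 3866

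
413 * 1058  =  436954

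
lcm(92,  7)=644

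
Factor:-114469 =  - 113^1*1013^1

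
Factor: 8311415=5^1*7^1 * 73^1* 3253^1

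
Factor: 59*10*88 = 51920 = 2^4*5^1*11^1*59^1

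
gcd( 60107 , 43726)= 1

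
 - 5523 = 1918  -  7441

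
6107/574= 6107/574 = 10.64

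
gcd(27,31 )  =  1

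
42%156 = 42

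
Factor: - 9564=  -2^2*3^1*797^1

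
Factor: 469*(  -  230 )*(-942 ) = 101613540 = 2^2*3^1* 5^1*7^1 * 23^1*67^1*157^1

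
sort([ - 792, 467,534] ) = [ - 792, 467, 534 ]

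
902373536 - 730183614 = 172189922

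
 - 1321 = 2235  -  3556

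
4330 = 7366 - 3036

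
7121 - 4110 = 3011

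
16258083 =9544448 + 6713635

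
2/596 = 1/298 = 0.00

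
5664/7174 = 2832/3587 = 0.79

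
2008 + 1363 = 3371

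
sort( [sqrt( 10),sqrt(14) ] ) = [sqrt(10),sqrt( 14)]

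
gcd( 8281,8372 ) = 91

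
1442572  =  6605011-5162439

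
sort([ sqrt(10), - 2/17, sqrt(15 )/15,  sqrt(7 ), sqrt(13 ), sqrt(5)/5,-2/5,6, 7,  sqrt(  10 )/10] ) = [ - 2/5,  -  2/17,sqrt(15) /15 , sqrt(10)/10,sqrt(5)/5,  sqrt (7 ),  sqrt(10), sqrt(13),  6, 7]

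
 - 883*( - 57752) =50995016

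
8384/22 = 381 + 1/11 = 381.09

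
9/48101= 9/48101 = 0.00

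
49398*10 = 493980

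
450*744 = 334800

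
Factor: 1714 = 2^1*857^1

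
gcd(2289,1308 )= 327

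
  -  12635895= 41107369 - 53743264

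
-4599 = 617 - 5216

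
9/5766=3/1922= 0.00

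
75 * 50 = 3750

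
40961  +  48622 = 89583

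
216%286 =216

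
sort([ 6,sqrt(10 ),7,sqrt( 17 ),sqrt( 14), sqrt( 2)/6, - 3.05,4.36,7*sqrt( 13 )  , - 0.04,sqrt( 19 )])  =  [ - 3.05, - 0.04, sqrt (2) /6,sqrt ( 10), sqrt( 14),sqrt( 17),sqrt( 19 ),4.36, 6 , 7,7  *sqrt( 13 )]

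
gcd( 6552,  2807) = 7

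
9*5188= 46692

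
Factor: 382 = 2^1*191^1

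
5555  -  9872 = -4317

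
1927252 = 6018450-4091198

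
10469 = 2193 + 8276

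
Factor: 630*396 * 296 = 2^6*3^4*5^1*7^1*11^1*37^1= 73846080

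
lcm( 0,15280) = 0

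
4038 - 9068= - 5030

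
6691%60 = 31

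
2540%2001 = 539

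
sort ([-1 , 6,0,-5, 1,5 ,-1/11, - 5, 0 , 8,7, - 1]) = [-5,-5, - 1, - 1, - 1/11, 0, 0, 1,5, 6,  7, 8]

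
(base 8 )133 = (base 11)83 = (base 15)61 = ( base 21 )47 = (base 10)91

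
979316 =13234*74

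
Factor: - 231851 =  -  47^1 * 4933^1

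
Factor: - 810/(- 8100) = 1/10  =  2^( - 1)*5^ ( - 1) 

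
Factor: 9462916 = 2^2*131^1 * 18059^1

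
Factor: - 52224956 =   -  2^2*7^1*31^1*60167^1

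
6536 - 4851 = 1685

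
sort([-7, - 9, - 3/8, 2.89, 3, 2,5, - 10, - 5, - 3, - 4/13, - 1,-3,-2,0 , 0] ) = [ - 10, - 9, - 7  , - 5, - 3, - 3,-2, - 1, - 3/8, - 4/13, 0, 0,  2,2.89, 3, 5]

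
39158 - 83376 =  - 44218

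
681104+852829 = 1533933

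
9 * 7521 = 67689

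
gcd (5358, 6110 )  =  94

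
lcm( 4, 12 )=12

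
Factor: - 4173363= - 3^4* 67^1*769^1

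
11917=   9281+2636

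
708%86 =20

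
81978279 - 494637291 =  - 412659012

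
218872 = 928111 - 709239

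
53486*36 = 1925496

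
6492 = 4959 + 1533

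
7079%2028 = 995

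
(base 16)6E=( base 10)110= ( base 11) a0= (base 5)420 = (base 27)42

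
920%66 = 62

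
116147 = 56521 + 59626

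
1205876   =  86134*14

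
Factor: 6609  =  3^1*2203^1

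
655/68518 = 655/68518  =  0.01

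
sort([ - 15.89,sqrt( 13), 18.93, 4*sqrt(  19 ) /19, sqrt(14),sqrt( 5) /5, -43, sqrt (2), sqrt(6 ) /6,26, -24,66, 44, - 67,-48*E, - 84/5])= [ - 48 * E, - 67, - 43, - 24, - 84/5,-15.89, sqrt( 6)/6  ,  sqrt( 5)/5,4*sqrt(19 ) /19, sqrt(2 ) , sqrt(13 ),sqrt( 14), 18.93,26 , 44,66 ]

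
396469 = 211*1879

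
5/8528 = 5/8528 = 0.00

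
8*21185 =169480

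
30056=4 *7514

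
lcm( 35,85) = 595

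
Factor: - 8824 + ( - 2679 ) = - 11503 = - 11503^1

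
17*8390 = 142630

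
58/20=29/10 = 2.90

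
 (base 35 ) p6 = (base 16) 371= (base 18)2ch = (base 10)881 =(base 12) 615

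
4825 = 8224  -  3399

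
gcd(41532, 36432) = 12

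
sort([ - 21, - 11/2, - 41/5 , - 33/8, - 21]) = [ - 21, - 21 , - 41/5 ,-11/2 , - 33/8]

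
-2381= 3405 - 5786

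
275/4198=275/4198 = 0.07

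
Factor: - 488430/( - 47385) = 2^1*13^( - 1)*67^1 = 134/13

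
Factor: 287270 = 2^1*5^1*23^1*1249^1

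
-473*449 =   -  212377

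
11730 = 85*138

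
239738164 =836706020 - 596967856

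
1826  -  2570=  - 744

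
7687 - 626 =7061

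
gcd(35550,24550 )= 50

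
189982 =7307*26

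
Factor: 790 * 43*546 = 2^2*3^1*5^1*7^1*13^1*43^1*79^1 = 18547620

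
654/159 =218/53 =4.11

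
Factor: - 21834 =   -  2^1*3^2*1213^1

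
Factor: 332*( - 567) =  - 188244= - 2^2*  3^4*7^1*83^1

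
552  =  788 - 236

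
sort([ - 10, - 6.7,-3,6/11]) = [ - 10 , - 6.7, - 3,6/11]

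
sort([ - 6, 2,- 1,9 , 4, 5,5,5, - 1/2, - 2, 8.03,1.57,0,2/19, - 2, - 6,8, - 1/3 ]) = [  -  6, - 6, - 2,-2, - 1, - 1/2, - 1/3,0,2/19 , 1.57,  2,4 , 5,5, 5,8, 8.03,9 ]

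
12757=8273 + 4484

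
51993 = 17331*3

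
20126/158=127 + 30/79 = 127.38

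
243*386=93798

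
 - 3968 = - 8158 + 4190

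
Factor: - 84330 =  - 2^1*3^2 * 5^1*937^1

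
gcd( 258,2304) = 6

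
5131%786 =415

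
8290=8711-421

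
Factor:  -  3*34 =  - 2^1 * 3^1 * 17^1 =-  102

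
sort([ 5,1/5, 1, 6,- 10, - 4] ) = [ - 10,  -  4, 1/5, 1,  5,6]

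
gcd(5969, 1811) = 1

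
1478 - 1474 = 4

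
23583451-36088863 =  - 12505412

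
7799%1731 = 875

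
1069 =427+642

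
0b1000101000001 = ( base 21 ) a07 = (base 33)41s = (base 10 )4417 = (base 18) db7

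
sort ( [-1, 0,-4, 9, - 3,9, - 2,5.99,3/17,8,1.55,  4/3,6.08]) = [- 4, - 3, - 2,-1,0,3/17,  4/3,1.55,5.99, 6.08, 8,9,9 ] 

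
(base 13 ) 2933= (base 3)22011122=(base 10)5957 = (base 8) 13505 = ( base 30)6IH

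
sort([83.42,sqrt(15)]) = [ sqrt( 15),83.42]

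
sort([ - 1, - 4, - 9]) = [ - 9, - 4,-1]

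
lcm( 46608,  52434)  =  419472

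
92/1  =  92= 92.00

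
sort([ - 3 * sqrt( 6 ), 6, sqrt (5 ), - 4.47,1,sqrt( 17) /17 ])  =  [ - 3*sqrt( 6), - 4.47, sqrt( 17 )/17, 1, sqrt ( 5), 6]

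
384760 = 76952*5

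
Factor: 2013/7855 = 3^1*5^( - 1 ) * 11^1*61^1*1571^(-1)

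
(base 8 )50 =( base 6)104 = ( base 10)40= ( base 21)1j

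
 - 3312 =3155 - 6467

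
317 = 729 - 412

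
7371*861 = 6346431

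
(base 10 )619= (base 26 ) NL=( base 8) 1153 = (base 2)1001101011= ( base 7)1543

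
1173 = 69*17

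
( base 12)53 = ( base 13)4B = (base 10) 63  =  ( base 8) 77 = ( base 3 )2100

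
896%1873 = 896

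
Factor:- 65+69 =4 =2^2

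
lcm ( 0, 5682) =0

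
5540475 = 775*7149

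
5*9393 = 46965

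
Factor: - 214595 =- 5^1*167^1*257^1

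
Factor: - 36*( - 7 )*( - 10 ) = -2^3*3^2*5^1*7^1 =- 2520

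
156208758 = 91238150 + 64970608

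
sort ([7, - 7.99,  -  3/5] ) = [- 7.99, -3/5, 7]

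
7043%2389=2265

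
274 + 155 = 429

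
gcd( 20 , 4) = 4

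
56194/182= 28097/91 = 308.76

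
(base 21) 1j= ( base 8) 50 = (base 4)220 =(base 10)40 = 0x28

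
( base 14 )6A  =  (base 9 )114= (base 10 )94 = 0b1011110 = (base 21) 4a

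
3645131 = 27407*133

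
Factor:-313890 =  - 2^1*3^1*5^1* 10463^1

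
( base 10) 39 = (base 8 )47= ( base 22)1H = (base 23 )1G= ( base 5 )124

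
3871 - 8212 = -4341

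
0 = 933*0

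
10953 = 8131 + 2822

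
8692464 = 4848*1793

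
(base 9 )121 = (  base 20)50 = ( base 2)1100100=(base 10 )100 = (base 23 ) 48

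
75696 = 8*9462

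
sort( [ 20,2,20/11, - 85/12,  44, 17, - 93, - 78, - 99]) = [ - 99,- 93,-78, - 85/12,20/11, 2,17, 20 , 44 ]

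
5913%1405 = 293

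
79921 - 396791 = - 316870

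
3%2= 1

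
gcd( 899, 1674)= 31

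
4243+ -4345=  - 102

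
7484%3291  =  902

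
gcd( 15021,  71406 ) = 9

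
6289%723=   505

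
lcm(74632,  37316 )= 74632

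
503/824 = 503/824 = 0.61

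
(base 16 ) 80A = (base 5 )31213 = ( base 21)4e0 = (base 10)2058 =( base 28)2HE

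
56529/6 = 9421 + 1/2 = 9421.50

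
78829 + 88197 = 167026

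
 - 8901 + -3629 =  - 12530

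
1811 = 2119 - 308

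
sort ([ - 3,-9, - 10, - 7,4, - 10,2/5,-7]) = [ - 10, - 10, - 9, - 7, - 7, - 3,  2/5,4]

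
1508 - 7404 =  - 5896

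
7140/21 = 340 = 340.00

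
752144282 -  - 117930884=870075166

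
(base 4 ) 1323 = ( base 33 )3O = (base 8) 173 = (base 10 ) 123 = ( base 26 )4J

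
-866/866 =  - 1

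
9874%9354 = 520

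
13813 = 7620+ 6193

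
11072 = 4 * 2768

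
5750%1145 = 25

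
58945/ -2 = - 29473 + 1/2= -  29472.50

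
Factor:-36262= - 2^1*18131^1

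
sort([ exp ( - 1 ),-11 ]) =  [  -  11 , exp( - 1)]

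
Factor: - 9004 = -2^2 * 2251^1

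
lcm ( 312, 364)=2184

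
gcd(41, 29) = 1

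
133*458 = 60914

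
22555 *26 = 586430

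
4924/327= 15 + 19/327  =  15.06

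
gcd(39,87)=3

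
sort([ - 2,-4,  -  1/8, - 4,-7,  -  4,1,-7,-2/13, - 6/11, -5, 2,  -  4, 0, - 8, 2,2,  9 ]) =[ -8,-7,  -  7, - 5,  -  4,  -  4, - 4, - 4,  -  2,  -  6/11, - 2/13, - 1/8,0,1,2, 2 , 2,9] 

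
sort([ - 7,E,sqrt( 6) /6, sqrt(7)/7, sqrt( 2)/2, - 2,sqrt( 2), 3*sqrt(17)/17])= [ - 7,-2,sqrt(7) /7 , sqrt ( 6)/6,sqrt(2) /2,3*sqrt(17 )/17, sqrt ( 2),E]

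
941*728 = 685048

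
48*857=41136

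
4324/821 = 5 + 219/821 = 5.27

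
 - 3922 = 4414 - 8336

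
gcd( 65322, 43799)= 1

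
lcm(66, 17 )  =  1122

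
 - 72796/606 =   -  121 + 265/303= - 120.13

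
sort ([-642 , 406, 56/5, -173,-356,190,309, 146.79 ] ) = [ - 642,-356,-173,56/5,146.79, 190,309, 406]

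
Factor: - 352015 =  - 5^1*23^1*3061^1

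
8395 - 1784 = 6611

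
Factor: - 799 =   -  17^1*47^1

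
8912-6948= 1964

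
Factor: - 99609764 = - 2^2*1301^1*19141^1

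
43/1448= 43/1448 = 0.03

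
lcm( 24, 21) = 168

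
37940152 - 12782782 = 25157370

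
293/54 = 293/54 = 5.43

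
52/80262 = 2/3087 = 0.00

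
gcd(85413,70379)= 1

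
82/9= 82/9=9.11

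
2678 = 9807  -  7129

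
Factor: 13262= 2^1*19^1* 349^1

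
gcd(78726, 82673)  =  1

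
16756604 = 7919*2116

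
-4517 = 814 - 5331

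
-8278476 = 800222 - 9078698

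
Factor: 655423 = 163^1*4021^1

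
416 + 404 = 820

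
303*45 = 13635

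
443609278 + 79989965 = 523599243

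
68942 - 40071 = 28871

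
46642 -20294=26348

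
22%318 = 22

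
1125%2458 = 1125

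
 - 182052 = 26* (-7002)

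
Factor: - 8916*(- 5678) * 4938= 249986487024 = 2^4 * 3^2*17^1*167^1*743^1*823^1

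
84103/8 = 10512 + 7/8  =  10512.88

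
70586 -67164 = 3422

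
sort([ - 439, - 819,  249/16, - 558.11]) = [ - 819, - 558.11,-439, 249/16]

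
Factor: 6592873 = 7^1*941839^1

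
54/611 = 54/611 = 0.09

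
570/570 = 1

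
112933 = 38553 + 74380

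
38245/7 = 5463  +  4/7 = 5463.57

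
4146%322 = 282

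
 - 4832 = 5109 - 9941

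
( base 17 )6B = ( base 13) 89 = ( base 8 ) 161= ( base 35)38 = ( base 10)113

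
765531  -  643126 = 122405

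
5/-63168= -5/63168 = - 0.00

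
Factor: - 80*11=-2^4*5^1 * 11^1 = -  880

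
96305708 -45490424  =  50815284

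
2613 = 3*871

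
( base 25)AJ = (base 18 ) eh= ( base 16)10D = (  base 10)269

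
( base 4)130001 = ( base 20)49D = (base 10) 1793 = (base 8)3401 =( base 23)38M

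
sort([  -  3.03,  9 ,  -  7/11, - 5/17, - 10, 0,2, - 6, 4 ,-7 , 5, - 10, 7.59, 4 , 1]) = [ - 10, - 10 , - 7,  -  6 , - 3.03, - 7/11, - 5/17, 0,1, 2, 4, 4 , 5,7.59, 9 ]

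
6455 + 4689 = 11144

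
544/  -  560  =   - 1+1/35= - 0.97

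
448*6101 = 2733248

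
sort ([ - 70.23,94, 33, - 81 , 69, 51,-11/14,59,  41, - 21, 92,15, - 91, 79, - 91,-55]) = [-91, - 91, - 81, - 70.23, - 55, - 21, - 11/14 , 15,33 , 41,51,59,69, 79 , 92, 94]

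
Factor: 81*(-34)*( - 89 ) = 2^1*3^4*17^1*89^1 = 245106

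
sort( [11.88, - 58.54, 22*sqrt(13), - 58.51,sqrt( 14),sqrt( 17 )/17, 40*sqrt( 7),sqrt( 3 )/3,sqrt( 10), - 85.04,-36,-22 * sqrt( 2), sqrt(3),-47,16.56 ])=[-85.04,  -  58.54, - 58.51,-47, - 36,-22*sqrt(2), sqrt ( 17)/17 , sqrt (3 ) /3,sqrt(3), sqrt( 10 ), sqrt ( 14), 11.88,  16.56,22*sqrt(13), 40* sqrt (7 ) ] 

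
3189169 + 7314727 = 10503896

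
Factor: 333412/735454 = 2^1*17^( - 1) * 19^1 * 41^1 * 97^(- 1 ) * 107^1 * 223^(-1)= 166706/367727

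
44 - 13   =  31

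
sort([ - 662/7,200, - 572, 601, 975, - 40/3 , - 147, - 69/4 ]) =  [ - 572 , - 147, - 662/7, -69/4, - 40/3, 200, 601,975] 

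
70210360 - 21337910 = 48872450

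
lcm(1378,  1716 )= 90948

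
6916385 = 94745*73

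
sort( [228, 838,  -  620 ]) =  [ - 620,228,838] 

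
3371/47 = 3371/47 = 71.72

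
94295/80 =18859/16 = 1178.69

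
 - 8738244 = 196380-8934624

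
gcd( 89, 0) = 89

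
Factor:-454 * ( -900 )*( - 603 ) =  - 246385800  =  - 2^3*3^4*5^2*67^1*227^1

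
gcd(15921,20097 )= 261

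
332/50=6+16/25 = 6.64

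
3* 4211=12633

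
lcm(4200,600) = 4200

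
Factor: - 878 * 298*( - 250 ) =2^3*5^3*149^1*439^1 = 65411000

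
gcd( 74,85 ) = 1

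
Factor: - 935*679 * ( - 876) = 2^2*3^1*5^1*7^1*11^1 * 17^1*73^1*97^1 =556141740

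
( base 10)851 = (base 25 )191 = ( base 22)1gf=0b1101010011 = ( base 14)44B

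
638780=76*8405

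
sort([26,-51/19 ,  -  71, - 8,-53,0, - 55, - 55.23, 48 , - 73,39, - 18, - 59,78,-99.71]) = [ - 99.71, - 73, - 71, - 59,-55.23  , - 55, - 53, - 18, - 8, - 51/19, 0, 26, 39, 48, 78 ] 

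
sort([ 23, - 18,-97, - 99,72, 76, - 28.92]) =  [-99 ,-97,  -  28.92, - 18, 23,72,76]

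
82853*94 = 7788182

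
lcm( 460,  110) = 5060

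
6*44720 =268320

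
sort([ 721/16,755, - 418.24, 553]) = [-418.24,721/16, 553, 755]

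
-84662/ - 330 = 42331/165  =  256.55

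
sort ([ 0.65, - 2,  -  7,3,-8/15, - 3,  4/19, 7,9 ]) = [ -7 , - 3, - 2 , - 8/15, 4/19, 0.65,3, 7,9 ]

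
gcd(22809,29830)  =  1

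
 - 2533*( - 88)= 222904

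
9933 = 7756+2177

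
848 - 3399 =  - 2551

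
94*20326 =1910644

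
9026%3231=2564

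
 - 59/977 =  - 59/977 = - 0.06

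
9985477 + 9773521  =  19758998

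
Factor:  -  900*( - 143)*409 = 52638300= 2^2*3^2 * 5^2 * 11^1*13^1*409^1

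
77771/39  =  1994 + 5/39= 1994.13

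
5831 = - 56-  - 5887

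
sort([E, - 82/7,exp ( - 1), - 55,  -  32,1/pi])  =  [-55, - 32,  -  82/7,1/pi,exp( - 1 ), E]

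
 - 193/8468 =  - 193/8468=- 0.02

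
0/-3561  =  0/1 = - 0.00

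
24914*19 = 473366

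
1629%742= 145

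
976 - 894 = 82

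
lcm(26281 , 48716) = 1997356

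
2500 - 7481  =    -  4981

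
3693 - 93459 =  - 89766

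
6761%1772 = 1445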